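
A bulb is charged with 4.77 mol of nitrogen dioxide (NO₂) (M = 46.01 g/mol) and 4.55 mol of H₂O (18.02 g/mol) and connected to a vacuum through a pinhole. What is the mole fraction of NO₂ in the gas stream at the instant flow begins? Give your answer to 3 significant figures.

Rate_i ∝ x_i/√M_i (Graham's law weighted by mole fraction), so the effusate composition follows n_i/√M_i.
Mole fraction of NO₂ in the effusate = (n_NO₂/√M_NO₂) / (n_NO₂/√M_NO₂ + n_H₂O/√M_H₂O)
= (4.77/√46.01) / (4.77/√46.01 + 4.55/√18.02) = 0.7032/(0.7032 + 1.072) = 0.396.

0.396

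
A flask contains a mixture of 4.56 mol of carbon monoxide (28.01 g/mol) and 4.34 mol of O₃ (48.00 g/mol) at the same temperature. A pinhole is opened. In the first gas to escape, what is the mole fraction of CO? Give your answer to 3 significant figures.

Effusion rate of each component ∝ n_i/√M_i (partial pressure × 1/√M).
x_CO(eff) = (n_CO/√M_CO) / (n_CO/√M_CO + n_O₃/√M_O₃)
= (4.56/√28.01) / (4.56/√28.01 + 4.34/√48.00) = 0.8616/(0.8616 + 0.6264) = 0.579.

0.579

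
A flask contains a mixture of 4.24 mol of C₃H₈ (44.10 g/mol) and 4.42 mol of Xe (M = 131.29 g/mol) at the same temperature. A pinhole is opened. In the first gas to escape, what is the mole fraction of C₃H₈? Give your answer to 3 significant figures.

0.623

The effusion rate of species i is ∝ p_i/√M_i ∝ n_i/√M_i.
Mole fraction of C₃H₈ in the effusate = (n_C₃H₈/√M_C₃H₈) / (n_C₃H₈/√M_C₃H₈ + n_Xe/√M_Xe)
= (4.24/√44.10) / (4.24/√44.10 + 4.42/√131.29) = 0.6385/(0.6385 + 0.3858) = 0.623.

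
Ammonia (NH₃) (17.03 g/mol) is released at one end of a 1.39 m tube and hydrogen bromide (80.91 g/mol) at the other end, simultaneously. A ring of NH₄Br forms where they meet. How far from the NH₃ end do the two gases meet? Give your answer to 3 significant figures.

0.953 m

The fronts meet when d_NH₃ + d_HBr = L with d_NH₃/d_HBr = √(M_HBr/M_NH₃) (Graham's law). Here √(M_HBr/M_NH₃) = √(80.91/17.03) = 2.180.
With d_NH₃ + d_HBr = 1.39 m, d_HBr = 1.39/(1 + 2.180) = 0.4372 m.
d_NH₃ = 1.39 − 0.4372 = 0.953 m.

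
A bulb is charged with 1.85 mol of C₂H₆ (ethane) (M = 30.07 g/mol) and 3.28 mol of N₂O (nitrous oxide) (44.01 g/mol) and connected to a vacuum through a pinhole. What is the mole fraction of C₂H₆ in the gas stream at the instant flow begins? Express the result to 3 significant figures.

Effusion rate of each component ∝ n_i/√M_i (partial pressure × 1/√M).
x_C₂H₆(eff) = (n_C₂H₆/√M_C₂H₆) / (n_C₂H₆/√M_C₂H₆ + n_N₂O/√M_N₂O)
= (1.85/√30.07) / (1.85/√30.07 + 3.28/√44.01) = 0.3374/(0.3374 + 0.4944) = 0.406.

0.406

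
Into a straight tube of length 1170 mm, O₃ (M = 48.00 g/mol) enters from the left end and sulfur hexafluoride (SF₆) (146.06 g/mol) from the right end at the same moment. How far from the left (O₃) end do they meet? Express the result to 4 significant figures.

743.7 mm

Distances travelled in equal time are proportional to diffusion rates, so d_O₃/d_SF₆ = √(M_SF₆/M_O₃) = √(146.06/48.00) = 1.744.
With d_O₃ + d_SF₆ = 1170 mm, d_SF₆ = 1170/(1 + 1.744) = 426.3 mm.
d_O₃ = 1170 − 426.3 = 743.7 mm.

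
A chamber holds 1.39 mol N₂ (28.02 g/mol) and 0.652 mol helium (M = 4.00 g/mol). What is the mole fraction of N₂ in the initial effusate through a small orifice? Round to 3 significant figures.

The effusion rate of species i is ∝ p_i/√M_i ∝ n_i/√M_i.
Mole fraction of N₂ in the effusate = (n_N₂/√M_N₂) / (n_N₂/√M_N₂ + n_He/√M_He)
= (1.39/√28.02) / (1.39/√28.02 + 0.652/√4.00) = 0.2626/(0.2626 + 0.3260) = 0.446.

0.446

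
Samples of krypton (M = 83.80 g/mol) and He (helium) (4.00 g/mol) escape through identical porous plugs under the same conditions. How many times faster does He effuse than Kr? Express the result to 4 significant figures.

4.577

Graham's law gives rate_He/rate_Kr = √(M_Kr/M_He) = √(83.80/4.00) = √20.95 = 4.577.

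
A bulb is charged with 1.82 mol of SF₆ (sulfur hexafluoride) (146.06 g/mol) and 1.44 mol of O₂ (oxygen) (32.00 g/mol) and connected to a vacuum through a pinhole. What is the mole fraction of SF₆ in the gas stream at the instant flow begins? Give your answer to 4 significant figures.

Each component's effusion rate ∝ (its partial pressure)·(1/√M) ∝ n_i/√M_i.
x_SF₆(eff) = (n_SF₆/√M_SF₆) / (n_SF₆/√M_SF₆ + n_O₂/√M_O₂)
= (1.82/√146.06) / (1.82/√146.06 + 1.44/√32.00) = 0.1506/(0.1506 + 0.2546) = 0.3717.

0.3717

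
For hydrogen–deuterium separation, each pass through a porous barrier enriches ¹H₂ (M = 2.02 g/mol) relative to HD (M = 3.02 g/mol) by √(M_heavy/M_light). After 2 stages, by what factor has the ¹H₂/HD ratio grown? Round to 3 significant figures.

1.50

After 2 stages the ratio has grown by (√(3.02/2.02))^2 = (3.02/2.02)^(2/2).
= 1.49505^1 = 1.50.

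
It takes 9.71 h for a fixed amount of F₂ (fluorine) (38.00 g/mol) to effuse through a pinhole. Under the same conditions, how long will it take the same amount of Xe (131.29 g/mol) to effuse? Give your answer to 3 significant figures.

18.0 h

Since effusion rate ∝ 1/√M, t_Xe/t_F₂ = √(M_Xe/M_F₂) = √(131.29/38.00) = √3.455 = 1.859.
So the time for Xe is 9.71 × 1.859 = 18.0 h.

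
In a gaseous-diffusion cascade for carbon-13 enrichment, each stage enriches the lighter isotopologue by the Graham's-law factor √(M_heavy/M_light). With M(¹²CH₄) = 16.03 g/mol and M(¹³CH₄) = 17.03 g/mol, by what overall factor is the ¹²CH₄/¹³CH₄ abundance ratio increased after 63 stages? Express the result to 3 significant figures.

6.73

After 63 stages the ratio has grown by (√(17.03/16.03))^63 = (17.03/16.03)^(63/2).
= 1.06238^(63/2) = 6.73.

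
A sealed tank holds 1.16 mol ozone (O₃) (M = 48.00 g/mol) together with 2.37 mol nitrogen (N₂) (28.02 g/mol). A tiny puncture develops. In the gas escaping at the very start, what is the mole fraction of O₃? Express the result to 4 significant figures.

0.2722

Each component's effusion rate ∝ (its partial pressure)·(1/√M) ∝ n_i/√M_i.
x_O₃(eff) = (n_O₃/√M_O₃) / (n_O₃/√M_O₃ + n_N₂/√M_N₂)
= (1.16/√48.00) / (1.16/√48.00 + 2.37/√28.02) = 0.1674/(0.1674 + 0.4477) = 0.2722.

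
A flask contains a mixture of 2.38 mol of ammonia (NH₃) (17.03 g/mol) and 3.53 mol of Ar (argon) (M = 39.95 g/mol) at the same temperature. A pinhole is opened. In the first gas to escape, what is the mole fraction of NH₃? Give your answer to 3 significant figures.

0.508

Rate_i ∝ x_i/√M_i (Graham's law weighted by mole fraction), so the effusate composition follows n_i/√M_i.
x_NH₃(eff) = (n_NH₃/√M_NH₃) / (n_NH₃/√M_NH₃ + n_Ar/√M_Ar)
= (2.38/√17.03) / (2.38/√17.03 + 3.53/√39.95) = 0.5767/(0.5767 + 0.5585) = 0.508.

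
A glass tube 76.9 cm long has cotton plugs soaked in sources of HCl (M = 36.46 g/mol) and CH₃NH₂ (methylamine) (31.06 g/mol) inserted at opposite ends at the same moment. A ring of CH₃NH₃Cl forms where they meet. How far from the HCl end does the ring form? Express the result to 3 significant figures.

In equal time, each gas travels a distance ∝ its rate ∝ 1/√M, so d_HCl/d_CH₃NH₂ = √(M_CH₃NH₂/M_HCl) = √(31.06/36.46) = 0.9230.
With d_HCl + d_CH₃NH₂ = 76.9 cm, d_CH₃NH₂ = 76.9/(1 + 0.9230) = 39.99 cm.
d_HCl = 76.9 − 39.99 = 36.9 cm.

36.9 cm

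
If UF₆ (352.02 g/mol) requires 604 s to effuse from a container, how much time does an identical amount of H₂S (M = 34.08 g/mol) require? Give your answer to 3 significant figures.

188 s

Using Graham's law: t_H₂S/t_UF₆ = √(M_H₂S/M_UF₆) = √(34.08/352.02) = √0.09681 = 0.3111.
So the time for H₂S is 604 × 0.3111 = 188 s.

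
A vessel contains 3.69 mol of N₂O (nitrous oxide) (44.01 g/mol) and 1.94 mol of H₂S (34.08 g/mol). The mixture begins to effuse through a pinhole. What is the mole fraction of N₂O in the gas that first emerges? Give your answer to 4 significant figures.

Rate_i ∝ x_i/√M_i (Graham's law weighted by mole fraction), so the effusate composition follows n_i/√M_i.
So x_N₂O in the escaping gas = (n_N₂O/√M_N₂O) / Σ(n_i/√M_i)
= (3.69/√44.01) / (3.69/√44.01 + 1.94/√34.08) = 0.5562/(0.5562 + 0.3323) = 0.6260.

0.6260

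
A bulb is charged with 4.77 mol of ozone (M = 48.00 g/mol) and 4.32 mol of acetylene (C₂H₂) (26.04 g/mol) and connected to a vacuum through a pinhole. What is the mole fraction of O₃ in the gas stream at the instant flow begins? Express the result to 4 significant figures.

0.4485

Rate_i ∝ x_i/√M_i (Graham's law weighted by mole fraction), so the effusate composition follows n_i/√M_i.
So x_O₃ in the escaping gas = (n_O₃/√M_O₃) / Σ(n_i/√M_i)
= (4.77/√48.00) / (4.77/√48.00 + 4.32/√26.04) = 0.6885/(0.6885 + 0.8466) = 0.4485.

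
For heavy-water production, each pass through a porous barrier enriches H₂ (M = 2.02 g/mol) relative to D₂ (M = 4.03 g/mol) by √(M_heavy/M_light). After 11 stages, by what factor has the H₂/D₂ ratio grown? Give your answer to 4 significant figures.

44.64

The single-stage factor is √(M_heavy/M_light), so 11 stages give [√(4.03/2.02)]^11 = (4.03/2.02)^(11/2).
= 1.99505^(11/2) = 44.64.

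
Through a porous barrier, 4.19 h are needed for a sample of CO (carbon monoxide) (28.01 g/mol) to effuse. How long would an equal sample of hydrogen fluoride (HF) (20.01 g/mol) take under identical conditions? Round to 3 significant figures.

By Graham's law, t_HF/t_CO = √(M_HF/M_CO) = √(20.01/28.01) = √0.7144 = 0.8452.
So the time for HF is 4.19 × 0.8452 = 3.54 h.

3.54 h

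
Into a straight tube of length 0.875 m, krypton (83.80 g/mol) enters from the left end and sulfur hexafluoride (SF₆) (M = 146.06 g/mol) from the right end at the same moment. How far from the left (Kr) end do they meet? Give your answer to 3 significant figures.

0.498 m

The fronts meet when d_Kr + d_SF₆ = L with d_Kr/d_SF₆ = √(M_SF₆/M_Kr) (Graham's law). Here √(M_SF₆/M_Kr) = √(146.06/83.80) = 1.320.
With d_Kr + d_SF₆ = 0.875 m, d_SF₆ = 0.875/(1 + 1.320) = 0.3771 m.
d_Kr = 0.875 − 0.3771 = 0.498 m.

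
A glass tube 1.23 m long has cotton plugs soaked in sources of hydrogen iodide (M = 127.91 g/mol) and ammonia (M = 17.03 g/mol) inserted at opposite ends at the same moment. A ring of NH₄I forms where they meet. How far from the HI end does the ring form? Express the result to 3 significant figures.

0.329 m

Graham's law gives d_HI/d_NH₃ = rate_HI/rate_NH₃ = √(M_NH₃/M_HI) = √(17.03/127.91) = 0.3649.
With d_HI + d_NH₃ = 1.23 m, d_NH₃ = 1.23/(1 + 0.3649) = 0.9012 m.
d_HI = 1.23 − 0.9012 = 0.329 m.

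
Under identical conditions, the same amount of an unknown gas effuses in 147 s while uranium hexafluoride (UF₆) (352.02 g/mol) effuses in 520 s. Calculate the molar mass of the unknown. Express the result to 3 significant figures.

Graham's law gives t_X/t_UF₆ = √(M_X/M_UF₆).
147/520 = 0.2827 = √(M_X/352.02)
M_X = 352.02 × 0.2827² = 352.02 × 0.07991 = 28.1 g/mol

28.1 g/mol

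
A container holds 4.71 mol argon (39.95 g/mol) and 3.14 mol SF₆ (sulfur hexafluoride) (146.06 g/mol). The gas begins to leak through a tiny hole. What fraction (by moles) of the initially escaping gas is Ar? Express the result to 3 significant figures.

0.741

Each component's effusion rate ∝ (its partial pressure)·(1/√M) ∝ n_i/√M_i.
Mole fraction of Ar in the effusate = (n_Ar/√M_Ar) / (n_Ar/√M_Ar + n_SF₆/√M_SF₆)
= (4.71/√39.95) / (4.71/√39.95 + 3.14/√146.06) = 0.7452/(0.7452 + 0.2598) = 0.741.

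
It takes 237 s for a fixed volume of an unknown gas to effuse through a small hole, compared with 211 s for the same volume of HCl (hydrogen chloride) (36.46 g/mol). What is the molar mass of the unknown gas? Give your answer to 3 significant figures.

Graham's law gives t_X/t_HCl = √(M_X/M_HCl).
237/211 = 1.123 = √(M_X/36.46)
M_X = 36.46 × 1.123² = 36.46 × 1.262 = 46.0 g/mol

46.0 g/mol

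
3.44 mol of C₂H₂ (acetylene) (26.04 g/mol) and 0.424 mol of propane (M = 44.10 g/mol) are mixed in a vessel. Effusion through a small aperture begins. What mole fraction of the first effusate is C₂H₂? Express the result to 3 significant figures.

Rate_i ∝ x_i/√M_i (Graham's law weighted by mole fraction), so the effusate composition follows n_i/√M_i.
Mole fraction of C₂H₂ in the effusate = (n_C₂H₂/√M_C₂H₂) / (n_C₂H₂/√M_C₂H₂ + n_C₃H₈/√M_C₃H₈)
= (3.44/√26.04) / (3.44/√26.04 + 0.424/√44.10) = 0.6741/(0.6741 + 0.06385) = 0.913.

0.913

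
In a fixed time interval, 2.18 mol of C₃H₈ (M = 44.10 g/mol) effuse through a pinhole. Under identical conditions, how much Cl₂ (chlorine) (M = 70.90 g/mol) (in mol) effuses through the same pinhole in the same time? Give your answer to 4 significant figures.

Graham's law gives rate_Cl₂/rate_C₃H₈ = √(M_C₃H₈/M_Cl₂) = √(44.10/70.90) = √0.6220 = 0.7887.
So the amount for Cl₂ is 2.18 × 0.7887 = 1.719 mol.

1.719 mol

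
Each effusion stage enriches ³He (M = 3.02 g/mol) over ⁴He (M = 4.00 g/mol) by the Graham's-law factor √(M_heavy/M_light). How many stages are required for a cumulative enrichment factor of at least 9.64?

With α = √(4.00/3.02) per stage, ln α = ½ ln(1.32450) = 0.1405.
Need α^N ≥ 9.64 ⇒ N ≥ ln(9.64) / ln α = 2.266 / 0.1405 = 16.13.
So at least 17 stages are needed.

17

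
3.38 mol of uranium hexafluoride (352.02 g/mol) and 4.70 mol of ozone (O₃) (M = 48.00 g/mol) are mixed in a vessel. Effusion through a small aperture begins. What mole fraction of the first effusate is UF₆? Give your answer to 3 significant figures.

0.210

Each component's effusion rate ∝ (its partial pressure)·(1/√M) ∝ n_i/√M_i.
So x_UF₆ in the escaping gas = (n_UF₆/√M_UF₆) / Σ(n_i/√M_i)
= (3.38/√352.02) / (3.38/√352.02 + 4.70/√48.00) = 0.1801/(0.1801 + 0.6784) = 0.210.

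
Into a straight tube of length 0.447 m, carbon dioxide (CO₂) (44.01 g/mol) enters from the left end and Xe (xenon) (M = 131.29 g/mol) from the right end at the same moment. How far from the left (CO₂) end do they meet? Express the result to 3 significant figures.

0.283 m

Graham's law gives d_CO₂/d_Xe = rate_CO₂/rate_Xe = √(M_Xe/M_CO₂) = √(131.29/44.01) = 1.727.
With d_CO₂ + d_Xe = 0.447 m, d_Xe = 0.447/(1 + 1.727) = 0.1639 m.
d_CO₂ = 0.447 − 0.1639 = 0.283 m.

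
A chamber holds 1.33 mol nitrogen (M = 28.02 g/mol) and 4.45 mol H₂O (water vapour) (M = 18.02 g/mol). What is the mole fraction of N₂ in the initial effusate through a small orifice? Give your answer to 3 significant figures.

0.193

The effusion rate of species i is ∝ p_i/√M_i ∝ n_i/√M_i.
So x_N₂ in the escaping gas = (n_N₂/√M_N₂) / Σ(n_i/√M_i)
= (1.33/√28.02) / (1.33/√28.02 + 4.45/√18.02) = 0.2513/(0.2513 + 1.048) = 0.193.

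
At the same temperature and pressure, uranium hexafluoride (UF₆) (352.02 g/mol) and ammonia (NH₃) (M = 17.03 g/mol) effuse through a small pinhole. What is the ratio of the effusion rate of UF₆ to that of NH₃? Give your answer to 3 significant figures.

0.220

From Graham's law, rate_UF₆/rate_NH₃ = √(M_NH₃/M_UF₆) = √(17.03/352.02) = √0.04838 = 0.220.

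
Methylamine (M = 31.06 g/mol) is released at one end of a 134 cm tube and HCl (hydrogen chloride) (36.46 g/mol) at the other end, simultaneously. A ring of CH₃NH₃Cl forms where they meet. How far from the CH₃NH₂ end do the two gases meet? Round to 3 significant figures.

Distances travelled in equal time are proportional to diffusion rates, so d_CH₃NH₂/d_HCl = √(M_HCl/M_CH₃NH₂) = √(36.46/31.06) = 1.083.
With d_CH₃NH₂ + d_HCl = 134 cm, d_HCl = 134/(1 + 1.083) = 64.32 cm.
d_CH₃NH₂ = 134 − 64.32 = 69.7 cm.

69.7 cm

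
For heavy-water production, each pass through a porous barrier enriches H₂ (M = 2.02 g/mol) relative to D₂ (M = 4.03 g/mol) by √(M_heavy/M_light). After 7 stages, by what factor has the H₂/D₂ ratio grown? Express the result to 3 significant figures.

11.2

Each stage multiplies the ratio by α = √(4.03/2.02), so after 7 stages the overall factor is α^7 = (4.03/2.02)^(7/2).
= 1.99505^(7/2) = 11.2.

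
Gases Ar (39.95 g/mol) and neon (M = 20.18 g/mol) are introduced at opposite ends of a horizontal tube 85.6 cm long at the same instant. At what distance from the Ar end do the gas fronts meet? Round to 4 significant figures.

Graham's law gives d_Ar/d_Ne = rate_Ar/rate_Ne = √(M_Ne/M_Ar) = √(20.18/39.95) = 0.7107.
With d_Ar + d_Ne = 85.6 cm, d_Ne = 85.6/(1 + 0.7107) = 50.04 cm.
d_Ar = 85.6 − 50.04 = 35.56 cm.

35.56 cm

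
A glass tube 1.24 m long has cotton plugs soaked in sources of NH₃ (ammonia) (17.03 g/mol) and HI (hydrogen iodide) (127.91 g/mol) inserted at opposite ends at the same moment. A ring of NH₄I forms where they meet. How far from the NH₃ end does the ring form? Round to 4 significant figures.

The fronts meet when d_NH₃ + d_HI = L with d_NH₃/d_HI = √(M_HI/M_NH₃) (Graham's law). Here √(M_HI/M_NH₃) = √(127.91/17.03) = 2.741.
With d_NH₃ + d_HI = 1.24 m, d_HI = 1.24/(1 + 2.741) = 0.3315 m.
d_NH₃ = 1.24 − 0.3315 = 0.9085 m.

0.9085 m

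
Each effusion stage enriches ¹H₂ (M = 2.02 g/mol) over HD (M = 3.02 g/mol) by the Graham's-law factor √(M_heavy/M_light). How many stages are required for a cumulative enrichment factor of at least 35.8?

18

Per stage α = (3.02/2.02)^(1/2) = 1.49505^0.5, giving ln α = 0.2011.
Need α^N ≥ 35.8 ⇒ N ≥ ln(35.8) / ln α = 3.578 / 0.2011 = 17.79.
Minimum whole number of stages: N = 18.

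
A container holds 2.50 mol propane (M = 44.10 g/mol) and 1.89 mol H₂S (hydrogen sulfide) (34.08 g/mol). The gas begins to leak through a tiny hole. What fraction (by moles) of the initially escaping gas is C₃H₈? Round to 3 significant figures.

0.538

Rate_i ∝ x_i/√M_i (Graham's law weighted by mole fraction), so the effusate composition follows n_i/√M_i.
Mole fraction of C₃H₈ in the effusate = (n_C₃H₈/√M_C₃H₈) / (n_C₃H₈/√M_C₃H₈ + n_H₂S/√M_H₂S)
= (2.50/√44.10) / (2.50/√44.10 + 1.89/√34.08) = 0.3765/(0.3765 + 0.3238) = 0.538.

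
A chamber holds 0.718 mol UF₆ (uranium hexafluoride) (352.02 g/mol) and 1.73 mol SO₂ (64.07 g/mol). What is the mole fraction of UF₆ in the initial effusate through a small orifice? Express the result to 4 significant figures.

0.1504

Each component's effusion rate ∝ (its partial pressure)·(1/√M) ∝ n_i/√M_i.
x_UF₆(eff) = (n_UF₆/√M_UF₆) / (n_UF₆/√M_UF₆ + n_SO₂/√M_SO₂)
= (0.718/√352.02) / (0.718/√352.02 + 1.73/√64.07) = 0.03827/(0.03827 + 0.2161) = 0.1504.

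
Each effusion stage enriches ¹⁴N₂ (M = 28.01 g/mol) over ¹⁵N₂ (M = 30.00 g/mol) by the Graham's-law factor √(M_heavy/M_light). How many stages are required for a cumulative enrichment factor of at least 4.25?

Single-stage factor α = √(30.00/28.01), so ln α = ½ ln(1.07105) = 0.03432.
Need α^N ≥ 4.25 ⇒ N ≥ ln(4.25) / ln α = 1.447 / 0.03432 = 42.16.
Rounding up, N = 43 stages.

43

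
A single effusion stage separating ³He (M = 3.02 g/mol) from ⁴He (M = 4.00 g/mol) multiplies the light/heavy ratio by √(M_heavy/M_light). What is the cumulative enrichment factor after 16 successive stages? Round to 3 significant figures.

9.47

The single-stage factor is √(M_heavy/M_light), so 16 stages give [√(4.00/3.02)]^16 = (4.00/3.02)^(16/2).
= 1.32450^8 = 9.47.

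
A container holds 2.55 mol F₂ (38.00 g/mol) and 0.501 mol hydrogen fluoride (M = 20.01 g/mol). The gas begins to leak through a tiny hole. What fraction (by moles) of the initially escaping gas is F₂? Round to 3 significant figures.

0.787

Rate_i ∝ x_i/√M_i (Graham's law weighted by mole fraction), so the effusate composition follows n_i/√M_i.
So x_F₂ in the escaping gas = (n_F₂/√M_F₂) / Σ(n_i/√M_i)
= (2.55/√38.00) / (2.55/√38.00 + 0.501/√20.01) = 0.4137/(0.4137 + 0.1120) = 0.787.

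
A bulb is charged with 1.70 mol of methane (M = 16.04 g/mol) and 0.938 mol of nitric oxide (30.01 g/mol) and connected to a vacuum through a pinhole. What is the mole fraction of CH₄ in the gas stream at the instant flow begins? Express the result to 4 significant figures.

0.7126

Each component's effusion rate ∝ (its partial pressure)·(1/√M) ∝ n_i/√M_i.
x_CH₄(eff) = (n_CH₄/√M_CH₄) / (n_CH₄/√M_CH₄ + n_NO/√M_NO)
= (1.70/√16.04) / (1.70/√16.04 + 0.938/√30.01) = 0.4245/(0.4245 + 0.1712) = 0.7126.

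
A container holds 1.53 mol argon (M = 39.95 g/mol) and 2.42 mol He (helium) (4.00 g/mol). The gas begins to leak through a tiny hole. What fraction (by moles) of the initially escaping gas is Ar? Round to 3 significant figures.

0.167

Rate_i ∝ x_i/√M_i (Graham's law weighted by mole fraction), so the effusate composition follows n_i/√M_i.
x_Ar(eff) = (n_Ar/√M_Ar) / (n_Ar/√M_Ar + n_He/√M_He)
= (1.53/√39.95) / (1.53/√39.95 + 2.42/√4.00) = 0.2421/(0.2421 + 1.210) = 0.167.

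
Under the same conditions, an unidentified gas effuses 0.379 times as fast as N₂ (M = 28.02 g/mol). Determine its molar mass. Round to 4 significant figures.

195.1 g/mol

Graham's law gives rate_X/rate_N₂ = √(M_N₂/M_X).
0.379 = √(28.02/M_X)
M_X = 28.02 / 0.379² = 28.02 / 0.1436 = 195.1 g/mol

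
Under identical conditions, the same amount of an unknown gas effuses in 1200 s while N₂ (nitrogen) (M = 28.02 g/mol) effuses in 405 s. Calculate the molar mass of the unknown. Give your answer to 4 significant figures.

246.0 g/mol

From Graham's law, t_X/t_N₂ = √(M_X/M_N₂).
1200/405 = 2.963 = √(M_X/28.02)
M_X = 28.02 × 2.963² = 28.02 × 8.779 = 246.0 g/mol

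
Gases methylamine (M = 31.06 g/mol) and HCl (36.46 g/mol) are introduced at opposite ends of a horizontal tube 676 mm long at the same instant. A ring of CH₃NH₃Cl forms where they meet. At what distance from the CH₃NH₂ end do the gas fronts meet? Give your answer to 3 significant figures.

Distances travelled in equal time are proportional to diffusion rates, so d_CH₃NH₂/d_HCl = √(M_HCl/M_CH₃NH₂) = √(36.46/31.06) = 1.083.
With d_CH₃NH₂ + d_HCl = 676 mm, d_HCl = 676/(1 + 1.083) = 324.5 mm.
d_CH₃NH₂ = 676 − 324.5 = 352 mm.

352 mm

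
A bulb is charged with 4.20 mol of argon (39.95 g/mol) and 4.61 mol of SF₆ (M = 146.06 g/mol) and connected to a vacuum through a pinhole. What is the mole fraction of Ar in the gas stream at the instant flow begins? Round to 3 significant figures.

0.635

Effusion rate of each component ∝ n_i/√M_i (partial pressure × 1/√M).
Mole fraction of Ar in the effusate = (n_Ar/√M_Ar) / (n_Ar/√M_Ar + n_SF₆/√M_SF₆)
= (4.20/√39.95) / (4.20/√39.95 + 4.61/√146.06) = 0.6645/(0.6645 + 0.3814) = 0.635.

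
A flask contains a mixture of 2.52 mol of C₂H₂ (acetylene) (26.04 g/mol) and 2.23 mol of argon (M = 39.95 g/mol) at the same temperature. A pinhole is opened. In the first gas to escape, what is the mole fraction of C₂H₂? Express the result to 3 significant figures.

0.583

Each component's effusion rate ∝ (its partial pressure)·(1/√M) ∝ n_i/√M_i.
So x_C₂H₂ in the escaping gas = (n_C₂H₂/√M_C₂H₂) / Σ(n_i/√M_i)
= (2.52/√26.04) / (2.52/√26.04 + 2.23/√39.95) = 0.4938/(0.4938 + 0.3528) = 0.583.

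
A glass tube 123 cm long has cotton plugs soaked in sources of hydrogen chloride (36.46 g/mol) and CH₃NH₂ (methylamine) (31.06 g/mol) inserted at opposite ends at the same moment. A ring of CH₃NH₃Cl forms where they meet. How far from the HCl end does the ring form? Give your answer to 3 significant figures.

59.0 cm

The fronts meet when d_HCl + d_CH₃NH₂ = L with d_HCl/d_CH₃NH₂ = √(M_CH₃NH₂/M_HCl) (Graham's law). Here √(M_CH₃NH₂/M_HCl) = √(31.06/36.46) = 0.9230.
With d_HCl + d_CH₃NH₂ = 123 cm, d_CH₃NH₂ = 123/(1 + 0.9230) = 63.96 cm.
d_HCl = 123 − 63.96 = 59.0 cm.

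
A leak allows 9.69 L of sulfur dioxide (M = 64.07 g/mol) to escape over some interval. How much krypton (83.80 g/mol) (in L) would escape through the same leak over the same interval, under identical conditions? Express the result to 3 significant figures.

By Graham's law, rate_Kr/rate_SO₂ = √(M_SO₂/M_Kr) = √(64.07/83.80) = √0.7646 = 0.8744.
So the volume for Kr is 9.69 × 0.8744 = 8.47 L.

8.47 L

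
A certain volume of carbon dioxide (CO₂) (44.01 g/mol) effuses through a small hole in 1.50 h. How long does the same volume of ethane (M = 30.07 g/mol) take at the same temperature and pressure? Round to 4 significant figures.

By Graham's law, t_C₂H₆/t_CO₂ = √(M_C₂H₆/M_CO₂) = √(30.07/44.01) = √0.6833 = 0.8266.
So the time for C₂H₆ is 1.50 × 0.8266 = 1.240 h.

1.240 h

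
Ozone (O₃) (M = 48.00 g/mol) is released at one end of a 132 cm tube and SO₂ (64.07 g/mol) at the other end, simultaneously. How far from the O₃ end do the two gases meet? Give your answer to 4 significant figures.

In equal time, each gas travels a distance ∝ its rate ∝ 1/√M, so d_O₃/d_SO₂ = √(M_SO₂/M_O₃) = √(64.07/48.00) = 1.155.
With d_O₃ + d_SO₂ = 132 cm, d_SO₂ = 132/(1 + 1.155) = 61.24 cm.
d_O₃ = 132 − 61.24 = 70.76 cm.

70.76 cm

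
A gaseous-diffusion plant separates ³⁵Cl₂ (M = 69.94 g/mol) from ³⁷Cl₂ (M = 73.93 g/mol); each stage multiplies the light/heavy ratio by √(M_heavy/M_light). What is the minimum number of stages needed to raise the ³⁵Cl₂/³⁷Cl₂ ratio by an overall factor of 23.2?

114

Per stage α = (73.93/69.94)^(1/2) = 1.05705^0.5, giving ln α = 0.02774.
Need α^N ≥ 23.2 ⇒ N ≥ ln(23.2) / ln α = 3.144 / 0.02774 = 113.34.
So at least 114 stages are needed.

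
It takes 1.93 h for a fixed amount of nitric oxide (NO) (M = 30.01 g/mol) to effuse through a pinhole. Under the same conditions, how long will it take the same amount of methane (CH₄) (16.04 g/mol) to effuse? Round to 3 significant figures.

By Graham's law, t_CH₄/t_NO = √(M_CH₄/M_NO) = √(16.04/30.01) = √0.5345 = 0.7311.
So the time for CH₄ is 1.93 × 0.7311 = 1.41 h.

1.41 h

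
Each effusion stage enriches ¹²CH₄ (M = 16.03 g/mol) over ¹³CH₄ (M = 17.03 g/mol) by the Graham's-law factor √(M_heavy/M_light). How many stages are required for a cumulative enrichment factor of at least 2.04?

With α = √(17.03/16.03) per stage, ln α = ½ ln(1.06238) = 0.03026.
Need α^N ≥ 2.04 ⇒ N ≥ ln(2.04) / ln α = 0.7129 / 0.03026 = 23.56.
So at least 24 stages are needed.

24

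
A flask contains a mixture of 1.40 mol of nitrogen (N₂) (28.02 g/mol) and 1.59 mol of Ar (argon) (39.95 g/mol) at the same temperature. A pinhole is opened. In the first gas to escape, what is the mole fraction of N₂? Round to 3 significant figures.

0.513

Each component's effusion rate ∝ (its partial pressure)·(1/√M) ∝ n_i/√M_i.
Mole fraction of N₂ in the effusate = (n_N₂/√M_N₂) / (n_N₂/√M_N₂ + n_Ar/√M_Ar)
= (1.40/√28.02) / (1.40/√28.02 + 1.59/√39.95) = 0.2645/(0.2645 + 0.2516) = 0.513.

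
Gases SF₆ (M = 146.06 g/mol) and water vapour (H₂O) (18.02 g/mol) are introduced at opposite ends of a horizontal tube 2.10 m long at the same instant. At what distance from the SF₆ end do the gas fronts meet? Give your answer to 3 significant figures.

Graham's law gives d_SF₆/d_H₂O = rate_SF₆/rate_H₂O = √(M_H₂O/M_SF₆) = √(18.02/146.06) = 0.3512.
With d_SF₆ + d_H₂O = 2.10 m, d_H₂O = 2.10/(1 + 0.3512) = 1.554 m.
d_SF₆ = 2.10 − 1.554 = 0.546 m.

0.546 m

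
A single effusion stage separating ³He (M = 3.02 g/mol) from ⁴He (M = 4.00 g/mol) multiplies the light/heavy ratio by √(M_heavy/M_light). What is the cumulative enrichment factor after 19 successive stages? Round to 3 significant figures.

14.4

The single-stage factor is √(M_heavy/M_light), so 19 stages give [√(4.00/3.02)]^19 = (4.00/3.02)^(19/2).
= 1.32450^(19/2) = 14.4.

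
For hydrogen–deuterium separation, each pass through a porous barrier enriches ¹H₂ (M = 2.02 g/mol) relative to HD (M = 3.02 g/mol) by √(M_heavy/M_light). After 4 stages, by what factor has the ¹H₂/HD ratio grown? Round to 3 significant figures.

After 4 stages the ratio has grown by (√(3.02/2.02))^4 = (3.02/2.02)^(4/2).
= 1.49505^2 = 2.24.

2.24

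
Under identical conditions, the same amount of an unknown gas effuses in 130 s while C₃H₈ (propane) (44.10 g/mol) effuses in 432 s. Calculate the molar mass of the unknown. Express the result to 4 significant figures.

3.994 g/mol

By Graham's law, t_X/t_C₃H₈ = √(M_X/M_C₃H₈).
130/432 = 0.3009 = √(M_X/44.10)
M_X = 44.10 × 0.3009² = 44.10 × 0.09056 = 3.994 g/mol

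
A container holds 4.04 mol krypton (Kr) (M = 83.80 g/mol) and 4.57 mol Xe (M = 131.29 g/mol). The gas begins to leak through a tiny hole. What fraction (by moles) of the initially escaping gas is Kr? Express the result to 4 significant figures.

0.5253

Each component's effusion rate ∝ (its partial pressure)·(1/√M) ∝ n_i/√M_i.
Mole fraction of Kr in the effusate = (n_Kr/√M_Kr) / (n_Kr/√M_Kr + n_Xe/√M_Xe)
= (4.04/√83.80) / (4.04/√83.80 + 4.57/√131.29) = 0.4413/(0.4413 + 0.3988) = 0.5253.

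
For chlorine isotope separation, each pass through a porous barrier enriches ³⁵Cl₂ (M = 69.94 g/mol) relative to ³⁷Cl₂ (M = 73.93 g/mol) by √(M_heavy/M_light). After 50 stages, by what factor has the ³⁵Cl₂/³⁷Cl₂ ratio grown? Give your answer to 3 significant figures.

4.00

After 50 stages the ratio has grown by (√(73.93/69.94))^50 = (73.93/69.94)^(50/2).
= 1.05705^25 = 4.00.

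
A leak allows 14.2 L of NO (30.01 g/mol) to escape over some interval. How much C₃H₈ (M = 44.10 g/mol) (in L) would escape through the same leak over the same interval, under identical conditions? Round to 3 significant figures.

Graham's law gives rate_C₃H₈/rate_NO = √(M_NO/M_C₃H₈) = √(30.01/44.10) = √0.6805 = 0.8249.
So the volume for C₃H₈ is 14.2 × 0.8249 = 11.7 L.

11.7 L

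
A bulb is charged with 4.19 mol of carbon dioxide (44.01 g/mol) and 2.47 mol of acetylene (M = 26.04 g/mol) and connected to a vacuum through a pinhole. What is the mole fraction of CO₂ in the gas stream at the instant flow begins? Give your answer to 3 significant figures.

0.566

The effusion rate of species i is ∝ p_i/√M_i ∝ n_i/√M_i.
x_CO₂(eff) = (n_CO₂/√M_CO₂) / (n_CO₂/√M_CO₂ + n_C₂H₂/√M_C₂H₂)
= (4.19/√44.01) / (4.19/√44.01 + 2.47/√26.04) = 0.6316/(0.6316 + 0.4840) = 0.566.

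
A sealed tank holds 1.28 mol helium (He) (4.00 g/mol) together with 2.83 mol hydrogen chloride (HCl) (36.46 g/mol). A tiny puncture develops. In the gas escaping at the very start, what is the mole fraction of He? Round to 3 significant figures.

The effusion rate of species i is ∝ p_i/√M_i ∝ n_i/√M_i.
Mole fraction of He in the effusate = (n_He/√M_He) / (n_He/√M_He + n_HCl/√M_HCl)
= (1.28/√4.00) / (1.28/√4.00 + 2.83/√36.46) = 0.6400/(0.6400 + 0.4687) = 0.577.

0.577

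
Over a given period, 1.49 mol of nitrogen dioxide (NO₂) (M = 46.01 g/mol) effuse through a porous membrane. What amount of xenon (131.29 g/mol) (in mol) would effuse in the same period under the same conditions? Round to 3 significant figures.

Using Graham's law: rate_Xe/rate_NO₂ = √(M_NO₂/M_Xe) = √(46.01/131.29) = √0.3504 = 0.5920.
So the amount for Xe is 1.49 × 0.5920 = 0.882 mol.

0.882 mol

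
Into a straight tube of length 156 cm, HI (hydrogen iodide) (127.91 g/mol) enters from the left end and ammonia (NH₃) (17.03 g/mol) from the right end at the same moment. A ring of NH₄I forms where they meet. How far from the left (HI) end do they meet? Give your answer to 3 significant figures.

41.7 cm

The fronts meet when d_HI + d_NH₃ = L with d_HI/d_NH₃ = √(M_NH₃/M_HI) (Graham's law). Here √(M_NH₃/M_HI) = √(17.03/127.91) = 0.3649.
With d_HI + d_NH₃ = 156 cm, d_NH₃ = 156/(1 + 0.3649) = 114.3 cm.
d_HI = 156 − 114.3 = 41.7 cm.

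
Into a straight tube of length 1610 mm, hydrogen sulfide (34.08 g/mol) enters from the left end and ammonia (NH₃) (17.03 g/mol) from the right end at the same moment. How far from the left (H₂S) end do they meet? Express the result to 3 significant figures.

Graham's law gives d_H₂S/d_NH₃ = rate_H₂S/rate_NH₃ = √(M_NH₃/M_H₂S) = √(17.03/34.08) = 0.7069.
With d_H₂S + d_NH₃ = 1610 mm, d_NH₃ = 1610/(1 + 0.7069) = 943.2 mm.
d_H₂S = 1610 − 943.2 = 667 mm.

667 mm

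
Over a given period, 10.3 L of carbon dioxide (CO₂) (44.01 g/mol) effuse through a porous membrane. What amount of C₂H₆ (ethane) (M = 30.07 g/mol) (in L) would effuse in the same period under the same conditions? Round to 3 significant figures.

12.5 L

From Graham's law, rate_C₂H₆/rate_CO₂ = √(M_CO₂/M_C₂H₆) = √(44.01/30.07) = √1.464 = 1.210.
So the volume for C₂H₆ is 10.3 × 1.210 = 12.5 L.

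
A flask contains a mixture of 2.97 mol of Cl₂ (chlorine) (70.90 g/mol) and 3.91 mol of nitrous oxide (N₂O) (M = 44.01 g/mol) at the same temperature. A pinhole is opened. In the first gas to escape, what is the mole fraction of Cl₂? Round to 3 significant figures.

0.374

Effusion rate of each component ∝ n_i/√M_i (partial pressure × 1/√M).
Mole fraction of Cl₂ in the effusate = (n_Cl₂/√M_Cl₂) / (n_Cl₂/√M_Cl₂ + n_N₂O/√M_N₂O)
= (2.97/√70.90) / (2.97/√70.90 + 3.91/√44.01) = 0.3527/(0.3527 + 0.5894) = 0.374.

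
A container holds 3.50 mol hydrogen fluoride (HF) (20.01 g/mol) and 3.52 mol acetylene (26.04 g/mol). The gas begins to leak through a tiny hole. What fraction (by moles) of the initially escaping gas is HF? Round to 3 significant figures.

The effusion rate of species i is ∝ p_i/√M_i ∝ n_i/√M_i.
So x_HF in the escaping gas = (n_HF/√M_HF) / Σ(n_i/√M_i)
= (3.50/√20.01) / (3.50/√20.01 + 3.52/√26.04) = 0.7824/(0.7824 + 0.6898) = 0.531.

0.531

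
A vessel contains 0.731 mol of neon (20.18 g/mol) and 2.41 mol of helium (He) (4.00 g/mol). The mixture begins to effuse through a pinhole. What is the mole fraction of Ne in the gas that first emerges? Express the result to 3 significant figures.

0.119

Rate_i ∝ x_i/√M_i (Graham's law weighted by mole fraction), so the effusate composition follows n_i/√M_i.
Mole fraction of Ne in the effusate = (n_Ne/√M_Ne) / (n_Ne/√M_Ne + n_He/√M_He)
= (0.731/√20.18) / (0.731/√20.18 + 2.41/√4.00) = 0.1627/(0.1627 + 1.205) = 0.119.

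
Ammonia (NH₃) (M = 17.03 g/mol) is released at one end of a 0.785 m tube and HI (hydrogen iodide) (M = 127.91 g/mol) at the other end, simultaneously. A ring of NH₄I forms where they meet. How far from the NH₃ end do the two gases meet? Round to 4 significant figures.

0.5751 m

Graham's law gives d_NH₃/d_HI = rate_NH₃/rate_HI = √(M_HI/M_NH₃) = √(127.91/17.03) = 2.741.
With d_NH₃ + d_HI = 0.785 m, d_HI = 0.785/(1 + 2.741) = 0.2099 m.
d_NH₃ = 0.785 − 0.2099 = 0.5751 m.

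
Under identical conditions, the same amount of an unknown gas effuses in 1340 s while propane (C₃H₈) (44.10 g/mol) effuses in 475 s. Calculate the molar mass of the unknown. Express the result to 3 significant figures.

351 g/mol

Since effusion rate ∝ 1/√M, t_X/t_C₃H₈ = √(M_X/M_C₃H₈).
1340/475 = 2.821 = √(M_X/44.10)
M_X = 44.10 × 2.821² = 44.10 × 7.958 = 351 g/mol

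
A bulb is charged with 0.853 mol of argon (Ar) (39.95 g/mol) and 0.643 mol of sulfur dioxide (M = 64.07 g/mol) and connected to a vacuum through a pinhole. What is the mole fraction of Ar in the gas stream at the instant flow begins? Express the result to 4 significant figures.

Effusion rate of each component ∝ n_i/√M_i (partial pressure × 1/√M).
So x_Ar in the escaping gas = (n_Ar/√M_Ar) / Σ(n_i/√M_i)
= (0.853/√39.95) / (0.853/√39.95 + 0.643/√64.07) = 0.1350/(0.1350 + 0.08033) = 0.6269.

0.6269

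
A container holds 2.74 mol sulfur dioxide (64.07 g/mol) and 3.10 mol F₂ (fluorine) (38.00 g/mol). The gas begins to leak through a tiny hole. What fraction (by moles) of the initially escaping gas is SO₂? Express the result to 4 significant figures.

0.4050

Rate_i ∝ x_i/√M_i (Graham's law weighted by mole fraction), so the effusate composition follows n_i/√M_i.
So x_SO₂ in the escaping gas = (n_SO₂/√M_SO₂) / Σ(n_i/√M_i)
= (2.74/√64.07) / (2.74/√64.07 + 3.10/√38.00) = 0.3423/(0.3423 + 0.5029) = 0.4050.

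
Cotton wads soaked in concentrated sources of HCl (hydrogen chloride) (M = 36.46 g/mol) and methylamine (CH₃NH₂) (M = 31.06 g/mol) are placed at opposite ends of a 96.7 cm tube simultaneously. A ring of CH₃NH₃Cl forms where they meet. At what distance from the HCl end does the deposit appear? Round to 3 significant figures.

46.4 cm

In equal time, each gas travels a distance ∝ its rate ∝ 1/√M, so d_HCl/d_CH₃NH₂ = √(M_CH₃NH₂/M_HCl) = √(31.06/36.46) = 0.9230.
With d_HCl + d_CH₃NH₂ = 96.7 cm, d_CH₃NH₂ = 96.7/(1 + 0.9230) = 50.29 cm.
d_HCl = 96.7 − 50.29 = 46.4 cm.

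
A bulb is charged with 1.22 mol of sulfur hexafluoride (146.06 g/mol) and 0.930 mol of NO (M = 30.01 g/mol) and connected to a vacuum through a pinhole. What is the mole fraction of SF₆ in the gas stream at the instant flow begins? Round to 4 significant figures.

Each component's effusion rate ∝ (its partial pressure)·(1/√M) ∝ n_i/√M_i.
Mole fraction of SF₆ in the effusate = (n_SF₆/√M_SF₆) / (n_SF₆/√M_SF₆ + n_NO/√M_NO)
= (1.22/√146.06) / (1.22/√146.06 + 0.930/√30.01) = 0.1009/(0.1009 + 0.1698) = 0.3729.

0.3729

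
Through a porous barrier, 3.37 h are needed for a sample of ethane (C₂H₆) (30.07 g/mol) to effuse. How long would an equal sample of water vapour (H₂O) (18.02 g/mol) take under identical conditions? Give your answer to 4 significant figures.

2.609 h

From Graham's law, t_H₂O/t_C₂H₆ = √(M_H₂O/M_C₂H₆) = √(18.02/30.07) = √0.5993 = 0.7741.
So the time for H₂O is 3.37 × 0.7741 = 2.609 h.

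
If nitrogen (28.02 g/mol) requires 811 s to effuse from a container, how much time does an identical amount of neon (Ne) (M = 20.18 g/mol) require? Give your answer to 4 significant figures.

688.3 s

By Graham's law, t_Ne/t_N₂ = √(M_Ne/M_N₂) = √(20.18/28.02) = √0.7202 = 0.8486.
So the time for Ne is 811 × 0.8486 = 688.3 s.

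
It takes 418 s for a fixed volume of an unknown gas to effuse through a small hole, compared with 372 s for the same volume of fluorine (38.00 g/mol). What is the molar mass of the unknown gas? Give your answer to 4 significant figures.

47.98 g/mol

Since effusion rate ∝ 1/√M, t_X/t_F₂ = √(M_X/M_F₂).
418/372 = 1.124 = √(M_X/38.00)
M_X = 38.00 × 1.124² = 38.00 × 1.263 = 47.98 g/mol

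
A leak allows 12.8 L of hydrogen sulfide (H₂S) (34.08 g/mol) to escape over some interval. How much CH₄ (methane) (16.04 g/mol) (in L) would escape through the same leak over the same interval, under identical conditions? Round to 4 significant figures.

Using Graham's law: rate_CH₄/rate_H₂S = √(M_H₂S/M_CH₄) = √(34.08/16.04) = √2.125 = 1.458.
So the volume for CH₄ is 12.8 × 1.458 = 18.66 L.

18.66 L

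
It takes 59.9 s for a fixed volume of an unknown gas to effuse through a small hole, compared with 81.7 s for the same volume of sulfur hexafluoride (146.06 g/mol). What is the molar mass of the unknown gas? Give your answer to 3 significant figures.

Graham's law gives t_X/t_SF₆ = √(M_X/M_SF₆).
59.9/81.7 = 0.7332 = √(M_X/146.06)
M_X = 146.06 × 0.7332² = 146.06 × 0.5375 = 78.5 g/mol

78.5 g/mol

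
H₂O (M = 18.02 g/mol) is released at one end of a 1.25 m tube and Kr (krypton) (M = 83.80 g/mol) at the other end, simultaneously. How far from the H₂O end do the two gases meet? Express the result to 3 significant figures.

Graham's law gives d_H₂O/d_Kr = rate_H₂O/rate_Kr = √(M_Kr/M_H₂O) = √(83.80/18.02) = 2.156.
With d_H₂O + d_Kr = 1.25 m, d_Kr = 1.25/(1 + 2.156) = 0.3960 m.
d_H₂O = 1.25 − 0.3960 = 0.854 m.

0.854 m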